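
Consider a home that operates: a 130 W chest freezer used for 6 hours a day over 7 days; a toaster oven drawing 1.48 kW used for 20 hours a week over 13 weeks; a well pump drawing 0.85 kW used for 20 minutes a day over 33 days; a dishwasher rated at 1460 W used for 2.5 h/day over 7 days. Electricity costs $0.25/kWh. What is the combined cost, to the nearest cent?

$106.29

chest freezer: Runtime = 6 h/day × 7 days = 42 h
chest freezer: 0.13 kW × 42 h = 5.46 kWh
toaster oven: Runtime = 20 h/week × 13 weeks = 260 h
toaster oven: 1.48 kW × 260 h = 384.8 kWh
well pump: Runtime = 20 min × 33 = 660 min = 11 h
well pump: 0.85 kW × 11 h = 9.35 kWh
dishwasher: Runtime = 2.5 h/day × 7 days = 17.5 h
dishwasher: 1.46 kW × 17.5 h = 25.55 kWh
Total energy = 425.16 kWh
Cost = 425.16 × $0.25 = $106.29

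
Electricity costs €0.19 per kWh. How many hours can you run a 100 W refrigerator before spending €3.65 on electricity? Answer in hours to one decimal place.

Energy available = €3.65 ÷ €0.19/kWh = 19.2105 kWh
Hours = 19.2105 kWh ÷ 0.1 kW = 192.1 h

192.1 h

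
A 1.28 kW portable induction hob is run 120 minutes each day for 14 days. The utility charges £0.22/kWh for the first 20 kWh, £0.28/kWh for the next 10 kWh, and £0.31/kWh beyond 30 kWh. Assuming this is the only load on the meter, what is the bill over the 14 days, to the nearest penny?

£9.01

Runtime = 120 min × 14 = 1680 min = 28 h
Energy = 1.28 kW × 28 h = 35.84 kWh
Tier 1 (0–20 kWh): 20 × £0.22 = £4.4
Tier 2 (20–30 kWh): 10 × £0.28 = £2.8
Above 30 kWh: 5.84 × £0.31 = £1.8104
Bill = £9.01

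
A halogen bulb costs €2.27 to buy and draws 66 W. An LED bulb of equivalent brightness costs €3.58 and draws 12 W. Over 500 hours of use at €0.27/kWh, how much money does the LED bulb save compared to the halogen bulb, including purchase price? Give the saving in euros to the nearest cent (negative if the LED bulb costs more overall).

halogen bulb: €2.27 + (66/1000) kW × 500 h × €0.27 = €2.27 + €8.91 = €11.18
LED bulb: €3.58 + (12/1000) kW × 500 h × €0.27 = €3.58 + €1.62 = €5.2
Saving = €11.18 − €5.2 = €5.98

€5.98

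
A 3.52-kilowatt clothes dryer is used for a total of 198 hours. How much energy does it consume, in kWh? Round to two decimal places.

696.96 kWh

Energy = 3.52 kW × 198 h = 696.96 kWh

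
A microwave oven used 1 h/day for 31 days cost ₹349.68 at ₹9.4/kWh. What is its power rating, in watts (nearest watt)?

Energy = ₹349.68 ÷ ₹9.4/kWh = 37.2 kWh
Runtime = 1 h/day × 31 days = 31 h
Power = 37.2 kWh ÷ 31 h = 1.2 kW = 1200 W

1200 W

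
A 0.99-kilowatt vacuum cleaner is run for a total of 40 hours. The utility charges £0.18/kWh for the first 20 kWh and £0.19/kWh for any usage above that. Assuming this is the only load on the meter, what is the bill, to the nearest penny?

£7.32

Energy = 0.99 kW × 40 h = 39.6 kWh
Tier 1 (0–20 kWh): 20 × £0.18 = £3.6
Above 20 kWh: 19.6 × £0.19 = £3.724
Bill = £7.32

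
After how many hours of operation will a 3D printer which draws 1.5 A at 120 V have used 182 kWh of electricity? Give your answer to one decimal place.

1011.1 h

Power = 1.5 A × 120 V = 180 W = 0.18 kW
Hours = 182 kWh ÷ 0.18 kW = 1011.1 h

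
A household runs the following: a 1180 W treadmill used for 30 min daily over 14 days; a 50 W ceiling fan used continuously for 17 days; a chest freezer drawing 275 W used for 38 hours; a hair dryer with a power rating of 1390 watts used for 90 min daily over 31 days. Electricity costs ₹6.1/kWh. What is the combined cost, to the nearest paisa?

₹632.84

treadmill: Runtime = 30 min × 14 = 420 min = 7 h
treadmill: 1.18 kW × 7 h = 8.26 kWh
ceiling fan: Runtime = 24 h × 17 = 408 h
ceiling fan: 0.05 kW × 408 h = 20.4 kWh
chest freezer: 0.275 kW × 38 h = 10.45 kWh
hair dryer: Runtime = 90 min × 31 = 2790 min = 46.5 h
hair dryer: 1.39 kW × 46.5 h = 64.635 kWh
Total energy = 103.745 kWh
Cost = 103.745 × ₹6.1 = ₹632.84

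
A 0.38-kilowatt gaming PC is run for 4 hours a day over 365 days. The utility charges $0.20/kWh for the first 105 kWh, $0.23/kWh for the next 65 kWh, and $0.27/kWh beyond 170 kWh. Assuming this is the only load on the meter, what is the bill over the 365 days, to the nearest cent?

Runtime = 4 h/day × 365 days = 1460 h
Energy = 0.38 kW × 1460 h = 554.8 kWh
Tier 1 (0–105 kWh): 105 × $0.20 = $21
Tier 2 (105–170 kWh): 65 × $0.23 = $14.95
Above 170 kWh: 384.8 × $0.27 = $103.896
Bill = $139.85

$139.85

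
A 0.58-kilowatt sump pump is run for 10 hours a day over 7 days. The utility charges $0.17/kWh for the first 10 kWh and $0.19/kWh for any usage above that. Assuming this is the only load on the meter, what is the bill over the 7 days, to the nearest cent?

$7.51

Runtime = 10 h/day × 7 days = 70 h
Energy = 0.58 kW × 70 h = 40.6 kWh
Tier 1 (0–10 kWh): 10 × $0.17 = $1.7
Above 10 kWh: 30.6 × $0.19 = $5.814
Bill = $7.51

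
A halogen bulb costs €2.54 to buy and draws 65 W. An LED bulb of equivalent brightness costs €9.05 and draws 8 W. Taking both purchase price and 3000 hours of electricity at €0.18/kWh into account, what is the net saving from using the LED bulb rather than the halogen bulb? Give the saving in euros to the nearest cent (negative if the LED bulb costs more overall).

halogen bulb: €2.54 + (65/1000) kW × 3000 h × €0.18 = €2.54 + €35.1 = €37.64
LED bulb: €9.05 + (8/1000) kW × 3000 h × €0.18 = €9.05 + €4.32 = €13.37
Saving = €37.64 − €13.37 = €24.27

€24.27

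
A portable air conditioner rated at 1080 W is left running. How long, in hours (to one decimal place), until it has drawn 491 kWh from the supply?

454.6 h

Hours = 491 kWh ÷ 1.08 kW = 454.6 h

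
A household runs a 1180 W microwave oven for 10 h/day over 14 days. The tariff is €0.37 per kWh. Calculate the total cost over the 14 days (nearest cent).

€61.12

Runtime = 10 h/day × 14 days = 140 h
Energy = 1.18 kW × 140 h = 165.2 kWh
Cost = 165.2 kWh × €0.37/kWh = €61.12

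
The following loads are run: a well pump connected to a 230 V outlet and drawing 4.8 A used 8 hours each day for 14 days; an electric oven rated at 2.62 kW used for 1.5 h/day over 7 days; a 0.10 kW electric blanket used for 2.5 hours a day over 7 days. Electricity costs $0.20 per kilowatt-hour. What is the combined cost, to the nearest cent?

$30.58

well pump: Power = 4.8 A × 230 V = 1104 W = 1.104 kW
well pump: Runtime = 8 h/day × 14 days = 112 h
well pump: 1.104 kW × 112 h = 123.648 kWh
electric oven: Runtime = 1.5 h/day × 7 days = 10.5 h
electric oven: 2.62 kW × 10.5 h = 27.51 kWh
electric blanket: Runtime = 2.5 h/day × 7 days = 17.5 h
electric blanket: 0.1 kW × 17.5 h = 1.75 kWh
Total energy = 152.908 kWh
Cost = 152.908 × $0.20 = $30.58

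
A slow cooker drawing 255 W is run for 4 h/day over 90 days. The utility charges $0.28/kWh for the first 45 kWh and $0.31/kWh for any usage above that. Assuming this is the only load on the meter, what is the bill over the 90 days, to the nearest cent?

Runtime = 4 h/day × 90 days = 360 h
Energy = 0.255 kW × 360 h = 91.8 kWh
Tier 1 (0–45 kWh): 45 × $0.28 = $12.6
Above 45 kWh: 46.8 × $0.31 = $14.508
Bill = $27.11

$27.11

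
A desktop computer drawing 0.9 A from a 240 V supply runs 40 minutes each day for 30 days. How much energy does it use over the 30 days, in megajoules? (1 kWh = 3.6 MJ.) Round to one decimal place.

15.6 MJ

Power = 0.9 A × 240 V = 216 W = 0.216 kW
Runtime = 40 min × 30 = 1200 min = 20 h
Energy = 0.216 kW × 20 h = 4.32 kWh
= 4.32 × 3.6 MJ = 15.6 MJ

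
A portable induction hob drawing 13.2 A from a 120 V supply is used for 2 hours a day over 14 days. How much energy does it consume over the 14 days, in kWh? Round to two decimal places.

44.35 kWh

Power = 13.2 A × 120 V = 1584 W = 1.584 kW
Runtime = 2 h/day × 14 days = 28 h
Energy = 1.584 kW × 28 h = 44.352 kWh ≈ 44.35 kWh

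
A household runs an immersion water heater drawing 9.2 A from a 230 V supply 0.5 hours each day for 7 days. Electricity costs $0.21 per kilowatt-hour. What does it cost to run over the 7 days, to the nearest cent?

$1.56

Power = 9.2 A × 230 V = 2116 W = 2.116 kW
Runtime = 0.5 h/day × 7 days = 3.5 h
Energy = 2.116 kW × 3.5 h = 7.406 kWh
Cost = 7.406 kWh × $0.21/kWh = $1.56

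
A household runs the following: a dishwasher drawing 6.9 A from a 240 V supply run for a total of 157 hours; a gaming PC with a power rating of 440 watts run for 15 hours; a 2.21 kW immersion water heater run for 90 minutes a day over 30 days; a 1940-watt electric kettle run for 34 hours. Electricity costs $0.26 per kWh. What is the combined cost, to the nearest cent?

$112.32

dishwasher: Power = 6.9 A × 240 V = 1656 W = 1.656 kW
dishwasher: 1.656 kW × 157 h = 259.992 kWh
gaming PC: 0.44 kW × 15 h = 6.6 kWh
immersion water heater: Runtime = 90 min × 30 = 2700 min = 45 h
immersion water heater: 2.21 kW × 45 h = 99.45 kWh
electric kettle: 1.94 kW × 34 h = 65.96 kWh
Total energy = 432.002 kWh
Cost = 432.002 × $0.26 = $112.32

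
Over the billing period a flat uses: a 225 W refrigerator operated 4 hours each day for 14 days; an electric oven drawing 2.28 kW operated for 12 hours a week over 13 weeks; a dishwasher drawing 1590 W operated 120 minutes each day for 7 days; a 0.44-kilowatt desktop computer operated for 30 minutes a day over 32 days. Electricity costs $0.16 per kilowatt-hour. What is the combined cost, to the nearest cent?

refrigerator: Runtime = 4 h/day × 14 days = 56 h
refrigerator: 0.225 kW × 56 h = 12.6 kWh
electric oven: Runtime = 12 h/week × 13 weeks = 156 h
electric oven: 2.28 kW × 156 h = 355.68 kWh
dishwasher: Runtime = 120 min × 7 = 840 min = 14 h
dishwasher: 1.59 kW × 14 h = 22.26 kWh
desktop computer: Runtime = 30 min × 32 = 960 min = 16 h
desktop computer: 0.44 kW × 16 h = 7.04 kWh
Total energy = 397.58 kWh
Cost = 397.58 × $0.16 = $63.61

$63.61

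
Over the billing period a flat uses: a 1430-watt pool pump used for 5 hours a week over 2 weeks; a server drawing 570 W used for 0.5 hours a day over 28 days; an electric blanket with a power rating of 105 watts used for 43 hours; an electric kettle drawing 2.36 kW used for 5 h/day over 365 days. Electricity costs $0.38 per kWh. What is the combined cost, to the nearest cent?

pool pump: Runtime = 5 h/week × 2 weeks = 10 h
pool pump: 1.43 kW × 10 h = 14.3 kWh
server: Runtime = 0.5 h/day × 28 days = 14 h
server: 0.57 kW × 14 h = 7.98 kWh
electric blanket: 0.105 kW × 43 h = 4.515 kWh
electric kettle: Runtime = 5 h/day × 365 days = 1825 h
electric kettle: 2.36 kW × 1825 h = 4307 kWh
Total energy = 4333.795 kWh
Cost = 4333.795 × $0.38 = $1646.84

$1646.84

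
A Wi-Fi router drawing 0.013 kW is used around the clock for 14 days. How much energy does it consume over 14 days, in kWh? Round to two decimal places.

4.37 kWh

Runtime = 24 h × 14 = 336 h
Energy = 0.013 kW × 336 h = 4.368 kWh ≈ 4.37 kWh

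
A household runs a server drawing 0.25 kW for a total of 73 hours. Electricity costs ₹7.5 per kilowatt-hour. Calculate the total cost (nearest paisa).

₹136.88

Energy = 0.25 kW × 73 h = 18.25 kWh
Cost = 18.25 kWh × ₹7.5/kWh = ₹136.88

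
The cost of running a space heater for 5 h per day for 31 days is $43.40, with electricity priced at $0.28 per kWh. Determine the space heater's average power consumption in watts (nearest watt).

1000 W

Energy = $43.40 ÷ $0.28/kWh = 155 kWh
Runtime = 5 h/day × 31 days = 155 h
Power = 155 kWh ÷ 155 h = 1 kW = 1000 W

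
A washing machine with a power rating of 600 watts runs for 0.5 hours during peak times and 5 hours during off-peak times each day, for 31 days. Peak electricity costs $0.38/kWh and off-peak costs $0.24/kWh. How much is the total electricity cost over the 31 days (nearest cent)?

$25.85

Peak energy = 0.6 kW × 0.5 h × 31 = 9.3 kWh
Off-peak energy = 0.6 kW × 5 h × 31 = 93 kWh
Cost = 9.3 × $0.38 + 93 × $0.24 = $3.534 + $22.32 = $25.85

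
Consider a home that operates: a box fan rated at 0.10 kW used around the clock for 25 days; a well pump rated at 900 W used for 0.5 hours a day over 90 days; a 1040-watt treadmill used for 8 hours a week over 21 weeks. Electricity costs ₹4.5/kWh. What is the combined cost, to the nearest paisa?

box fan: Runtime = 24 h × 25 = 600 h
box fan: 0.1 kW × 600 h = 60 kWh
well pump: Runtime = 0.5 h/day × 90 days = 45 h
well pump: 0.9 kW × 45 h = 40.5 kWh
treadmill: Runtime = 8 h/week × 21 weeks = 168 h
treadmill: 1.04 kW × 168 h = 174.72 kWh
Total energy = 275.22 kWh
Cost = 275.22 × ₹4.5 = ₹1238.49

₹1238.49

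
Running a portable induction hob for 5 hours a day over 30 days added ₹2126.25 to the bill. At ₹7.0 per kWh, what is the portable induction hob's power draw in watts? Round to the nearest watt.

2025 W

Energy = ₹2126.25 ÷ ₹7.0/kWh = 303.75 kWh
Runtime = 5 h/day × 30 days = 150 h
Power = 303.75 kWh ÷ 150 h = 2.025 kW = 2025 W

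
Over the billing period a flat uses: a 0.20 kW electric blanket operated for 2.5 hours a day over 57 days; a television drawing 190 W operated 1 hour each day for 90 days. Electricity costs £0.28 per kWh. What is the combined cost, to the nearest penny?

£12.77

electric blanket: Runtime = 2.5 h/day × 57 days = 142.5 h
electric blanket: 0.2 kW × 142.5 h = 28.5 kWh
television: Runtime = 1 h/day × 90 days = 90 h
television: 0.19 kW × 90 h = 17.1 kWh
Total energy = 45.6 kWh
Cost = 45.6 × £0.28 = £12.77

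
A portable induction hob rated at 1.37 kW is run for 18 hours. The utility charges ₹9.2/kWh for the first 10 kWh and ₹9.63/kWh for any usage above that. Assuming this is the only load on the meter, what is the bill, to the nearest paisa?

Energy = 1.37 kW × 18 h = 24.66 kWh
Tier 1 (0–10 kWh): 10 × ₹9.2 = ₹92
Above 10 kWh: 14.66 × ₹9.63 = ₹141.1758
Bill = ₹233.18

₹233.18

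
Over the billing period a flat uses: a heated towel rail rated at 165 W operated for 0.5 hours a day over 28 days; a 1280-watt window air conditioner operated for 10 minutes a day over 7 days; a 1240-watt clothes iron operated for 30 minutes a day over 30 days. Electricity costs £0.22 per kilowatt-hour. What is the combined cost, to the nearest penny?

heated towel rail: Runtime = 0.5 h/day × 28 days = 14 h
heated towel rail: 0.165 kW × 14 h = 2.31 kWh
window air conditioner: Runtime = 10 min × 7 = 70 min = 1.166666… h
window air conditioner: 1.28 kW × 1.166666… h = 1.493333… kWh
clothes iron: Runtime = 30 min × 30 = 900 min = 15 h
clothes iron: 1.24 kW × 15 h = 18.6 kWh
Total energy = 22.403333… kWh
Cost = 22.403333… × £0.22 = £4.93

£4.93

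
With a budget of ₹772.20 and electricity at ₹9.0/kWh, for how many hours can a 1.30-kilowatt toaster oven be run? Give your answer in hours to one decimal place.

66.0 h

Energy available = ₹772.20 ÷ ₹9.0/kWh = 85.8 kWh
Hours = 85.8 kWh ÷ 1.3 kW = 66.0 h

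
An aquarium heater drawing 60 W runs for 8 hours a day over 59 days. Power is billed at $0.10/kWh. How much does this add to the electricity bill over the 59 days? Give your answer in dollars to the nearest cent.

Runtime = 8 h/day × 59 days = 472 h
Energy = 0.06 kW × 472 h = 28.32 kWh
Cost = 28.32 kWh × $0.10/kWh = $2.83

$2.83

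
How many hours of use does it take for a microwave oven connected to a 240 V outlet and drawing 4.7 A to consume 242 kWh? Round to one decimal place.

Power = 4.7 A × 240 V = 1128 W = 1.128 kW
Hours = 242 kWh ÷ 1.128 kW = 214.5 h

214.5 h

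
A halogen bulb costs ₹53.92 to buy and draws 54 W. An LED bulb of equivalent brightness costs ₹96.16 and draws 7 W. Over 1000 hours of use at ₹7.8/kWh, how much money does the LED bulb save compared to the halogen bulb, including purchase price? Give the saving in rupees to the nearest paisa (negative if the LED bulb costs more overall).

₹324.36

halogen bulb: ₹53.92 + (54/1000) kW × 1000 h × ₹7.8 = ₹53.92 + ₹421.2 = ₹475.12
LED bulb: ₹96.16 + (7/1000) kW × 1000 h × ₹7.8 = ₹96.16 + ₹54.6 = ₹150.76
Saving = ₹475.12 − ₹150.76 = ₹324.36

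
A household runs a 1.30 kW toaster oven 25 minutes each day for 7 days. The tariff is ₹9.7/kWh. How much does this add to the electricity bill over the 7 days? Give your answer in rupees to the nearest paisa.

Runtime = 25 min × 7 = 175 min = 2.916666… h
Energy = 1.3 kW × 2.916666… h = 3.791666… kWh
Cost = 3.791666… kWh × ₹9.7/kWh = ₹36.78

₹36.78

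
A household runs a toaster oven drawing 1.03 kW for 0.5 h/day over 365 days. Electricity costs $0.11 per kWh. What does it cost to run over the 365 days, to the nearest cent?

$20.68

Runtime = 0.5 h/day × 365 days = 182.5 h
Energy = 1.03 kW × 182.5 h = 187.975 kWh
Cost = 187.975 kWh × $0.11/kWh = $20.68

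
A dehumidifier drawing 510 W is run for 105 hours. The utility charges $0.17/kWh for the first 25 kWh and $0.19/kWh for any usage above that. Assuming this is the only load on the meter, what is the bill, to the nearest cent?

$9.67

Energy = 0.51 kW × 105 h = 53.55 kWh
Tier 1 (0–25 kWh): 25 × $0.17 = $4.25
Above 25 kWh: 28.55 × $0.19 = $5.4245
Bill = $9.67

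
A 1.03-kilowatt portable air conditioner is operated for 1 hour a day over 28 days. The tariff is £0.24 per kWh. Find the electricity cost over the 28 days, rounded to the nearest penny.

£6.92

Runtime = 1 h/day × 28 days = 28 h
Energy = 1.03 kW × 28 h = 28.84 kWh
Cost = 28.84 kWh × £0.24/kWh = £6.92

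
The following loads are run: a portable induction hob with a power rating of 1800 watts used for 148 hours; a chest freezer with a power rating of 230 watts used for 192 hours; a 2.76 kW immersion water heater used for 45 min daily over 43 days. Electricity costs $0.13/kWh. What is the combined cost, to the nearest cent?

portable induction hob: 1.8 kW × 148 h = 266.4 kWh
chest freezer: 0.23 kW × 192 h = 44.16 kWh
immersion water heater: Runtime = 45 min × 43 = 1935 min = 32.25 h
immersion water heater: 2.76 kW × 32.25 h = 89.01 kWh
Total energy = 399.57 kWh
Cost = 399.57 × $0.13 = $51.94

$51.94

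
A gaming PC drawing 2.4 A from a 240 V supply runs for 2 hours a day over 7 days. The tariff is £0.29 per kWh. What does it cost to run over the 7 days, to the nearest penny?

£2.34

Power = 2.4 A × 240 V = 576 W = 0.576 kW
Runtime = 2 h/day × 7 days = 14 h
Energy = 0.576 kW × 14 h = 8.064 kWh
Cost = 8.064 kWh × £0.29/kWh = £2.34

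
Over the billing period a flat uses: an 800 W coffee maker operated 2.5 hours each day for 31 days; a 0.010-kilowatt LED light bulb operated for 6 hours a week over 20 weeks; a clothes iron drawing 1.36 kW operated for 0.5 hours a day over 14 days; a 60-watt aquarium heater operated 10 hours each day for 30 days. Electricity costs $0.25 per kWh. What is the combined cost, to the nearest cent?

coffee maker: Runtime = 2.5 h/day × 31 days = 77.5 h
coffee maker: 0.8 kW × 77.5 h = 62 kWh
LED light bulb: Runtime = 6 h/week × 20 weeks = 120 h
LED light bulb: 0.01 kW × 120 h = 1.2 kWh
clothes iron: Runtime = 0.5 h/day × 14 days = 7 h
clothes iron: 1.36 kW × 7 h = 9.52 kWh
aquarium heater: Runtime = 10 h/day × 30 days = 300 h
aquarium heater: 0.06 kW × 300 h = 18 kWh
Total energy = 90.72 kWh
Cost = 90.72 × $0.25 = $22.68

$22.68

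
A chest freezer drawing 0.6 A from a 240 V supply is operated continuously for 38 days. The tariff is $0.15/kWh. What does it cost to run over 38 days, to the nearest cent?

Power = 0.6 A × 240 V = 144 W = 0.144 kW
Runtime = 24 h × 38 = 912 h
Energy = 0.144 kW × 912 h = 131.328 kWh
Cost = 131.328 kWh × $0.15/kWh = $19.70

$19.70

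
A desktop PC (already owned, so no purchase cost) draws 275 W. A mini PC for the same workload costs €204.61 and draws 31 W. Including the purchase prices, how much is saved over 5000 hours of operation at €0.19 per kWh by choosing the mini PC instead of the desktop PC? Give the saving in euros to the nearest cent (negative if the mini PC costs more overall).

desktop PC: €0.00 + (275/1000) kW × 5000 h × €0.19 = €0.00 + €261.25 = €261.25
mini PC: €204.61 + (31/1000) kW × 5000 h × €0.19 = €204.61 + €29.45 = €234.06
Saving = €261.25 − €234.06 = €27.19

€27.19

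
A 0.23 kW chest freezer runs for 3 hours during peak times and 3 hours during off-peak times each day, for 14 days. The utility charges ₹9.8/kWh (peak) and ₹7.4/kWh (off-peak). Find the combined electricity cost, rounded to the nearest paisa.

Peak energy = 0.23 kW × 3 h × 14 = 9.66 kWh
Off-peak energy = 0.23 kW × 3 h × 14 = 9.66 kWh
Cost = 9.66 × ₹9.8 + 9.66 × ₹7.4 = ₹94.668 + ₹71.484 = ₹166.15

₹166.15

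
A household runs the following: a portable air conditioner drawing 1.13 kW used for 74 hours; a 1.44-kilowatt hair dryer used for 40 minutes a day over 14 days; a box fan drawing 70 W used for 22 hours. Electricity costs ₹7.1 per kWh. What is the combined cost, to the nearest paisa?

₹700.06

portable air conditioner: 1.13 kW × 74 h = 83.62 kWh
hair dryer: Runtime = 40 min × 14 = 560 min = 9.333333… h
hair dryer: 1.44 kW × 9.333333… h = 13.44 kWh
box fan: 0.07 kW × 22 h = 1.54 kWh
Total energy = 98.6 kWh
Cost = 98.6 × ₹7.1 = ₹700.06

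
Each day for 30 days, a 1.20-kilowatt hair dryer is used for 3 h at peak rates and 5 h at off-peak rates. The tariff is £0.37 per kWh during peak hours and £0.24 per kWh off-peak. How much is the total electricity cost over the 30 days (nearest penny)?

£83.16

Peak energy = 1.2 kW × 3 h × 30 = 108 kWh
Off-peak energy = 1.2 kW × 5 h × 30 = 180 kWh
Cost = 108 × £0.37 + 180 × £0.24 = £39.96 + £43.2 = £83.16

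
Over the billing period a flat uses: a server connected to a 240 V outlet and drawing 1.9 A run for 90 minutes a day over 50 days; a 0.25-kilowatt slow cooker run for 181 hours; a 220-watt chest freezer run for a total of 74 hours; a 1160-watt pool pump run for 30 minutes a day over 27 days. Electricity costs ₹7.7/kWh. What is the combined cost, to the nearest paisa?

server: Power = 1.9 A × 240 V = 456 W = 0.456 kW
server: Runtime = 90 min × 50 = 4500 min = 75 h
server: 0.456 kW × 75 h = 34.2 kWh
slow cooker: 0.25 kW × 181 h = 45.25 kWh
chest freezer: 0.22 kW × 74 h = 16.28 kWh
pool pump: Runtime = 30 min × 27 = 810 min = 13.5 h
pool pump: 1.16 kW × 13.5 h = 15.66 kWh
Total energy = 111.39 kWh
Cost = 111.39 × ₹7.7 = ₹857.70

₹857.70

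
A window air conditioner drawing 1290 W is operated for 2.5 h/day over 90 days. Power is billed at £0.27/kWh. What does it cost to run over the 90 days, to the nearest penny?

£78.37

Runtime = 2.5 h/day × 90 days = 225 h
Energy = 1.29 kW × 225 h = 290.25 kWh
Cost = 290.25 kWh × £0.27/kWh = £78.37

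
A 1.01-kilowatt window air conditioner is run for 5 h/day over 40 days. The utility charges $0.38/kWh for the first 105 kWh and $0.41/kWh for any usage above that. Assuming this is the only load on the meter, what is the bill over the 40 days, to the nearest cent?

$79.67

Runtime = 5 h/day × 40 days = 200 h
Energy = 1.01 kW × 200 h = 202 kWh
Tier 1 (0–105 kWh): 105 × $0.38 = $39.9
Above 105 kWh: 97 × $0.41 = $39.77
Bill = $79.67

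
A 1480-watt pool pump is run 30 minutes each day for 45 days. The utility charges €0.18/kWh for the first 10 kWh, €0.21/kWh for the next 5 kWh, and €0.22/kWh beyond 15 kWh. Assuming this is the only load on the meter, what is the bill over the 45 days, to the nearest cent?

Runtime = 30 min × 45 = 1350 min = 22.5 h
Energy = 1.48 kW × 22.5 h = 33.3 kWh
Tier 1 (0–10 kWh): 10 × €0.18 = €1.8
Tier 2 (10–15 kWh): 5 × €0.21 = €1.05
Above 15 kWh: 18.3 × €0.22 = €4.026
Bill = €6.88

€6.88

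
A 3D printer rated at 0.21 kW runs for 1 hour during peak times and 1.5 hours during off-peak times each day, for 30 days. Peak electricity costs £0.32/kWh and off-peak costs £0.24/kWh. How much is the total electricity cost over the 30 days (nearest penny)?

£4.28

Peak energy = 0.21 kW × 1 h × 30 = 6.3 kWh
Off-peak energy = 0.21 kW × 1.5 h × 30 = 9.45 kWh
Cost = 6.3 × £0.32 + 9.45 × £0.24 = £2.016 + £2.268 = £4.28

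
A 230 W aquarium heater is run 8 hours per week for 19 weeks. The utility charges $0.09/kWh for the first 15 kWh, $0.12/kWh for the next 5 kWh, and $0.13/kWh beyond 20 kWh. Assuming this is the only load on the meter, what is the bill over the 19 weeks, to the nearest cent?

$3.89

Runtime = 8 h/week × 19 weeks = 152 h
Energy = 0.23 kW × 152 h = 34.96 kWh
Tier 1 (0–15 kWh): 15 × $0.09 = $1.35
Tier 2 (15–20 kWh): 5 × $0.12 = $0.6
Above 20 kWh: 14.96 × $0.13 = $1.9448
Bill = $3.89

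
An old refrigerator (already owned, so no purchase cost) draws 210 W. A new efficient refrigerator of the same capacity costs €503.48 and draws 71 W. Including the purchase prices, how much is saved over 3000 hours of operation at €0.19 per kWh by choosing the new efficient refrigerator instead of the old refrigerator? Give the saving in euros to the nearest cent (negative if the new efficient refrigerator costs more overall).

old refrigerator: €0.00 + (210/1000) kW × 3000 h × €0.19 = €0.00 + €119.7 = €119.7
new efficient refrigerator: €503.48 + (71/1000) kW × 3000 h × €0.19 = €503.48 + €40.47 = €543.95
Saving = €119.7 − €543.95 = −€424.25

-€424.25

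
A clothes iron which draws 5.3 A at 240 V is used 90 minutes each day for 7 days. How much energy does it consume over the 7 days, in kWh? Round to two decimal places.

Power = 5.3 A × 240 V = 1272 W = 1.272 kW
Runtime = 90 min × 7 = 630 min = 10.5 h
Energy = 1.272 kW × 10.5 h = 13.356 kWh ≈ 13.36 kWh

13.36 kWh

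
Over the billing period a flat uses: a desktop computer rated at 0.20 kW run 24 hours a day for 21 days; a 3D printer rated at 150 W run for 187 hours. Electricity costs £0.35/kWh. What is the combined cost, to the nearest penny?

desktop computer: Runtime = 24 h × 21 = 504 h
desktop computer: 0.2 kW × 504 h = 100.8 kWh
3D printer: 0.15 kW × 187 h = 28.05 kWh
Total energy = 128.85 kWh
Cost = 128.85 × £0.35 = £45.10

£45.10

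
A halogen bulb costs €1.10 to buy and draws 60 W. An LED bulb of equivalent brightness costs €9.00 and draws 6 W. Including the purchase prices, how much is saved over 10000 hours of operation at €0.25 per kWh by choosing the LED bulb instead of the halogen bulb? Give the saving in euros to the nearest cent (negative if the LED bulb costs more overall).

halogen bulb: €1.10 + (60/1000) kW × 10000 h × €0.25 = €1.10 + €150 = €151.1
LED bulb: €9.00 + (6/1000) kW × 10000 h × €0.25 = €9.00 + €15 = €24
Saving = €151.1 − €24 = €127.1

€127.10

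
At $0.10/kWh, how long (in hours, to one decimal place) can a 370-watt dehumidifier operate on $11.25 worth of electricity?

304.1 h

Energy available = $11.25 ÷ $0.10/kWh = 112.5 kWh
Hours = 112.5 kWh ÷ 0.37 kW = 304.1 h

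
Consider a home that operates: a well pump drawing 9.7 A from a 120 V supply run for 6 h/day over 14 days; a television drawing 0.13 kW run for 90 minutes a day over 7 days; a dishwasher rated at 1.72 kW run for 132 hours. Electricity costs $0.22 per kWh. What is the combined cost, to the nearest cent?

$71.76

well pump: Power = 9.7 A × 120 V = 1164 W = 1.164 kW
well pump: Runtime = 6 h/day × 14 days = 84 h
well pump: 1.164 kW × 84 h = 97.776 kWh
television: Runtime = 90 min × 7 = 630 min = 10.5 h
television: 0.13 kW × 10.5 h = 1.365 kWh
dishwasher: 1.72 kW × 132 h = 227.04 kWh
Total energy = 326.181 kWh
Cost = 326.181 × $0.22 = $71.76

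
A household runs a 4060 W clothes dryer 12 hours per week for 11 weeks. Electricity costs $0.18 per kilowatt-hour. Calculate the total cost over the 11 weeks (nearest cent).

$96.47

Runtime = 12 h/week × 11 weeks = 132 h
Energy = 4.06 kW × 132 h = 535.92 kWh
Cost = 535.92 kWh × $0.18/kWh = $96.47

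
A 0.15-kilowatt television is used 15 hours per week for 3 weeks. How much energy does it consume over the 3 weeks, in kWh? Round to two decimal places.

6.75 kWh

Runtime = 15 h/week × 3 weeks = 45 h
Energy = 0.15 kW × 45 h = 6.75 kWh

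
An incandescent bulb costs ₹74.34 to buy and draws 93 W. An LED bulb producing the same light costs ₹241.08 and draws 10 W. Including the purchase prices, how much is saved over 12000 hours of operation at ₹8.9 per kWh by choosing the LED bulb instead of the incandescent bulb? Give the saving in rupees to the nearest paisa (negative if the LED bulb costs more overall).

₹8697.66

incandescent bulb: ₹74.34 + (93/1000) kW × 12000 h × ₹8.9 = ₹74.34 + ₹9932.4 = ₹10006.74
LED bulb: ₹241.08 + (10/1000) kW × 12000 h × ₹8.9 = ₹241.08 + ₹1068 = ₹1309.08
Saving = ₹10006.74 − ₹1309.08 = ₹8697.66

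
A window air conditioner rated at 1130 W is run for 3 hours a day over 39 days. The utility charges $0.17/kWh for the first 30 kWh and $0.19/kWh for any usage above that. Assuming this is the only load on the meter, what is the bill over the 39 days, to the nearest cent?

Runtime = 3 h/day × 39 days = 117 h
Energy = 1.13 kW × 117 h = 132.21 kWh
Tier 1 (0–30 kWh): 30 × $0.17 = $5.1
Above 30 kWh: 102.21 × $0.19 = $19.4199
Bill = $24.52

$24.52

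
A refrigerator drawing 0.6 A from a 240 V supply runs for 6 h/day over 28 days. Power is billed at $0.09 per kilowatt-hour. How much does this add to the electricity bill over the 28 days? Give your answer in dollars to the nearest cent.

$2.18

Power = 0.6 A × 240 V = 144 W = 0.144 kW
Runtime = 6 h/day × 28 days = 168 h
Energy = 0.144 kW × 168 h = 24.192 kWh
Cost = 24.192 kWh × $0.09/kWh = $2.18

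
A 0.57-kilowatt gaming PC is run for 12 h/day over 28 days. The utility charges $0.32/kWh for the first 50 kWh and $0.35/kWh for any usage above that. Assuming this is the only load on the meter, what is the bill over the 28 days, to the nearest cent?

Runtime = 12 h/day × 28 days = 336 h
Energy = 0.57 kW × 336 h = 191.52 kWh
Tier 1 (0–50 kWh): 50 × $0.32 = $16
Above 50 kWh: 141.52 × $0.35 = $49.532
Bill = $65.53

$65.53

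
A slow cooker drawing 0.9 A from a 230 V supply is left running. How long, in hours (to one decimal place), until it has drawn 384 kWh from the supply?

Power = 0.9 A × 230 V = 207 W = 0.207 kW
Hours = 384 kWh ÷ 0.207 kW = 1855.1 h

1855.1 h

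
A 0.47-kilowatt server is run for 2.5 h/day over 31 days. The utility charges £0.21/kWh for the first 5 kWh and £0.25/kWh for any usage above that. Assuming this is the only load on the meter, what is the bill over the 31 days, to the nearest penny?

£8.91

Runtime = 2.5 h/day × 31 days = 77.5 h
Energy = 0.47 kW × 77.5 h = 36.425 kWh
Tier 1 (0–5 kWh): 5 × £0.21 = £1.05
Above 5 kWh: 31.425 × £0.25 = £7.85625
Bill = £8.91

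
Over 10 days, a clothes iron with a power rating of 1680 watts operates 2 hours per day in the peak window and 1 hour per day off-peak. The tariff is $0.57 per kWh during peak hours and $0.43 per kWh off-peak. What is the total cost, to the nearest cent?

Peak energy = 1.68 kW × 2 h × 10 = 33.6 kWh
Off-peak energy = 1.68 kW × 1 h × 10 = 16.8 kWh
Cost = 33.6 × $0.57 + 16.8 × $0.43 = $19.152 + $7.224 = $26.38

$26.38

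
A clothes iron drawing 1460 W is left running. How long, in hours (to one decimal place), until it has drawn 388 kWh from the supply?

265.8 h

Hours = 388 kWh ÷ 1.46 kW = 265.8 h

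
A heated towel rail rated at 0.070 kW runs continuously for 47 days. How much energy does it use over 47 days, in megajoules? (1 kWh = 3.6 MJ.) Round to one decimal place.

284.3 MJ

Runtime = 24 h × 47 = 1128 h
Energy = 0.07 kW × 1128 h = 78.96 kWh
= 78.96 × 3.6 MJ = 284.3 MJ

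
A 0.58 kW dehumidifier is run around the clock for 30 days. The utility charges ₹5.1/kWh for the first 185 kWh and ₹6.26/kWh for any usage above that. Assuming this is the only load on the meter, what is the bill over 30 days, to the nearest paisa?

Runtime = 24 h × 30 = 720 h
Energy = 0.58 kW × 720 h = 417.6 kWh
Tier 1 (0–185 kWh): 185 × ₹5.1 = ₹943.5
Above 185 kWh: 232.6 × ₹6.26 = ₹1456.076
Bill = ₹2399.58

₹2399.58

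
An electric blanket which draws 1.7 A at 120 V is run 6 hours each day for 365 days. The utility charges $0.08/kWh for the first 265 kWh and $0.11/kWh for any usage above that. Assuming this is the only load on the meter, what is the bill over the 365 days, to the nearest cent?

Power = 1.7 A × 120 V = 204 W = 0.204 kW
Runtime = 6 h/day × 365 days = 2190 h
Energy = 0.204 kW × 2190 h = 446.76 kWh
Tier 1 (0–265 kWh): 265 × $0.08 = $21.2
Above 265 kWh: 181.76 × $0.11 = $19.9936
Bill = $41.19

$41.19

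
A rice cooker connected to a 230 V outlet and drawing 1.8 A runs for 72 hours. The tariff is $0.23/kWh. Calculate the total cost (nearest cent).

$6.86

Power = 1.8 A × 230 V = 414 W = 0.414 kW
Energy = 0.414 kW × 72 h = 29.808 kWh
Cost = 29.808 kWh × $0.23/kWh = $6.86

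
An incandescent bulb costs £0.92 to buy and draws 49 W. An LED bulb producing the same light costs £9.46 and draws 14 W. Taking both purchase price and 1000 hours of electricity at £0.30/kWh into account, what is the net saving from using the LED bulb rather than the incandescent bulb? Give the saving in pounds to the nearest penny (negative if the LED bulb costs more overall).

£1.96

incandescent bulb: £0.92 + (49/1000) kW × 1000 h × £0.30 = £0.92 + £14.7 = £15.62
LED bulb: £9.46 + (14/1000) kW × 1000 h × £0.30 = £9.46 + £4.2 = £13.66
Saving = £15.62 − £13.66 = £1.96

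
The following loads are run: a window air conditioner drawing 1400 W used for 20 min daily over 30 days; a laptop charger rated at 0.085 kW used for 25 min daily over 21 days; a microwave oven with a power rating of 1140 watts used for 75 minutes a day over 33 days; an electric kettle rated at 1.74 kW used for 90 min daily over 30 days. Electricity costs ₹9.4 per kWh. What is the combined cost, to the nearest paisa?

₹1316.65

window air conditioner: Runtime = 20 min × 30 = 600 min = 10 h
window air conditioner: 1.4 kW × 10 h = 14 kWh
laptop charger: Runtime = 25 min × 21 = 525 min = 8.75 h
laptop charger: 0.085 kW × 8.75 h = 0.74375 kWh
microwave oven: Runtime = 75 min × 33 = 2475 min = 41.25 h
microwave oven: 1.14 kW × 41.25 h = 47.025 kWh
electric kettle: Runtime = 90 min × 30 = 2700 min = 45 h
electric kettle: 1.74 kW × 45 h = 78.3 kWh
Total energy = 140.06875 kWh
Cost = 140.06875 × ₹9.4 = ₹1316.65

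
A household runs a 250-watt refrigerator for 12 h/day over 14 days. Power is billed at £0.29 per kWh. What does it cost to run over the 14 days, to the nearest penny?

Runtime = 12 h/day × 14 days = 168 h
Energy = 0.25 kW × 168 h = 42 kWh
Cost = 42 kWh × £0.29/kWh = £12.18

£12.18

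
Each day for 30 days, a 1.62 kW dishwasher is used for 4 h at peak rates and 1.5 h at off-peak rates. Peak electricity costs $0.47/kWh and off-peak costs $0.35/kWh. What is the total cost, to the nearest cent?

$116.88

Peak energy = 1.62 kW × 4 h × 30 = 194.4 kWh
Off-peak energy = 1.62 kW × 1.5 h × 30 = 72.9 kWh
Cost = 194.4 × $0.47 + 72.9 × $0.35 = $91.368 + $25.515 = $116.88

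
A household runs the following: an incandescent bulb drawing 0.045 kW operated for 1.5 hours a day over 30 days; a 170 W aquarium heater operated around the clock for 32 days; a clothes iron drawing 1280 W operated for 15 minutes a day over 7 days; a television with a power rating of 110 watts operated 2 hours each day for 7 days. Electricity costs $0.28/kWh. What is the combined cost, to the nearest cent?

incandescent bulb: Runtime = 1.5 h/day × 30 days = 45 h
incandescent bulb: 0.045 kW × 45 h = 2.025 kWh
aquarium heater: Runtime = 24 h × 32 = 768 h
aquarium heater: 0.17 kW × 768 h = 130.56 kWh
clothes iron: Runtime = 15 min × 7 = 105 min = 1.75 h
clothes iron: 1.28 kW × 1.75 h = 2.24 kWh
television: Runtime = 2 h/day × 7 days = 14 h
television: 0.11 kW × 14 h = 1.54 kWh
Total energy = 136.365 kWh
Cost = 136.365 × $0.28 = $38.18

$38.18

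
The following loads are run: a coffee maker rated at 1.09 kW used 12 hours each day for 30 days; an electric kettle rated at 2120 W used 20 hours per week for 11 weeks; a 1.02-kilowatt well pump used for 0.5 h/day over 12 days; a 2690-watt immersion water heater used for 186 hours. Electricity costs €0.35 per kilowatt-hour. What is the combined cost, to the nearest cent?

coffee maker: Runtime = 12 h/day × 30 days = 360 h
coffee maker: 1.09 kW × 360 h = 392.4 kWh
electric kettle: Runtime = 20 h/week × 11 weeks = 220 h
electric kettle: 2.12 kW × 220 h = 466.4 kWh
well pump: Runtime = 0.5 h/day × 12 days = 6 h
well pump: 1.02 kW × 6 h = 6.12 kWh
immersion water heater: 2.69 kW × 186 h = 500.34 kWh
Total energy = 1365.26 kWh
Cost = 1365.26 × €0.35 = €477.84

€477.84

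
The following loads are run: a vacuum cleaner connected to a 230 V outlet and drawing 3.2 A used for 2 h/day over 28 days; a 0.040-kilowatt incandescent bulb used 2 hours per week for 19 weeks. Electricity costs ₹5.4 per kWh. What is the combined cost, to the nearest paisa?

₹230.77

vacuum cleaner: Power = 3.2 A × 230 V = 736 W = 0.736 kW
vacuum cleaner: Runtime = 2 h/day × 28 days = 56 h
vacuum cleaner: 0.736 kW × 56 h = 41.216 kWh
incandescent bulb: Runtime = 2 h/week × 19 weeks = 38 h
incandescent bulb: 0.04 kW × 38 h = 1.52 kWh
Total energy = 42.736 kWh
Cost = 42.736 × ₹5.4 = ₹230.77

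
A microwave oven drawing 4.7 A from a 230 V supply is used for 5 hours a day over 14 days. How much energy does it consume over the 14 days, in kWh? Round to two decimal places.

Power = 4.7 A × 230 V = 1081 W = 1.081 kW
Runtime = 5 h/day × 14 days = 70 h
Energy = 1.081 kW × 70 h = 75.67 kWh

75.67 kWh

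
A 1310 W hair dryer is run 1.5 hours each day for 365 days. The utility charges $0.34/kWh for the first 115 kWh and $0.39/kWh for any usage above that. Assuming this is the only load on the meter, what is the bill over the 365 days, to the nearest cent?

Runtime = 1.5 h/day × 365 days = 547.5 h
Energy = 1.31 kW × 547.5 h = 717.225 kWh
Tier 1 (0–115 kWh): 115 × $0.34 = $39.1
Above 115 kWh: 602.225 × $0.39 = $234.86775
Bill = $273.97

$273.97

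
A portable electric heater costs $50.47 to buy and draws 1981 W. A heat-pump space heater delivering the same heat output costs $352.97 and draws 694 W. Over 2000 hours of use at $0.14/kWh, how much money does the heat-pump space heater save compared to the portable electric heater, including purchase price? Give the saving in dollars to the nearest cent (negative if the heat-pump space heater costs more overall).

$57.86

portable electric heater: $50.47 + (1981/1000) kW × 2000 h × $0.14 = $50.47 + $554.68 = $605.15
heat-pump space heater: $352.97 + (694/1000) kW × 2000 h × $0.14 = $352.97 + $194.32 = $547.29
Saving = $605.15 − $547.29 = $57.86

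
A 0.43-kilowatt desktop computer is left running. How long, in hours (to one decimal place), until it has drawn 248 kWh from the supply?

576.7 h

Hours = 248 kWh ÷ 0.43 kW = 576.7 h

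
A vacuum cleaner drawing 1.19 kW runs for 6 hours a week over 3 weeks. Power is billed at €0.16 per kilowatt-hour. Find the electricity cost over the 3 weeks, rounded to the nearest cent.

Runtime = 6 h/week × 3 weeks = 18 h
Energy = 1.19 kW × 18 h = 21.42 kWh
Cost = 21.42 kWh × €0.16/kWh = €3.43

€3.43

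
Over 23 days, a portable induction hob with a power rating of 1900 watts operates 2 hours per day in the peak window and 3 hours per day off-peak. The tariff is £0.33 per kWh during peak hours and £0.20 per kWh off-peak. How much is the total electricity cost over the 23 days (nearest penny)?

£55.06

Peak energy = 1.9 kW × 2 h × 23 = 87.4 kWh
Off-peak energy = 1.9 kW × 3 h × 23 = 131.1 kWh
Cost = 87.4 × £0.33 + 131.1 × £0.20 = £28.842 + £26.22 = £55.06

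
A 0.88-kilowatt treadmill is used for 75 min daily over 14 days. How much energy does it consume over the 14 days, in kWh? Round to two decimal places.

Runtime = 75 min × 14 = 1050 min = 17.5 h
Energy = 0.88 kW × 17.5 h = 15.4 kWh

15.40 kWh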